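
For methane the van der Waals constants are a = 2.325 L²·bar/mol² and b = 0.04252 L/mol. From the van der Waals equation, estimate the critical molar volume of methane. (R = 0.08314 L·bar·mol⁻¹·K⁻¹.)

V_m,c ≈ 0.1276 L/mol

For a van der Waals gas, V_m,c = 3b.
V_m,c = 3×0.04252 = 0.1276 L/mol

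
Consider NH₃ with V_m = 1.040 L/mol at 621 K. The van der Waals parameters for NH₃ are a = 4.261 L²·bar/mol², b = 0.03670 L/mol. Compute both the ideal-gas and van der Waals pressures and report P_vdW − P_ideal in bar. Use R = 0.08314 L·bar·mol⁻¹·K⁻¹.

ΔP ≈ -2.124 bar

Ideal: P_ideal = RT/V_m = (0.08314)(621)/1.040 = 49.6442 bar
vdW: P = RT/(V_m − b) − a/V_m² = 51.6299/1.00330 − 4.261/1.08160 = 51.4601 − 3.93953 = 47.5206 bar
ΔP = 47.5206 − 49.6442 = -2.124 bar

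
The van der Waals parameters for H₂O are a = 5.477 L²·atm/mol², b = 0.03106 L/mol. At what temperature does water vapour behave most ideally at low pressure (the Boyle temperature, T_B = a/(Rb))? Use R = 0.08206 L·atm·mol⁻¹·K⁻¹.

T_B ≈ 2149 K

For a van der Waals gas the second virial coefficient B₂ = b − a/(RT) vanishes at T_B = a/(Rb).
T_B = 5.477/(0.08206×0.03106) = 5.477/0.0025488 = 2149 K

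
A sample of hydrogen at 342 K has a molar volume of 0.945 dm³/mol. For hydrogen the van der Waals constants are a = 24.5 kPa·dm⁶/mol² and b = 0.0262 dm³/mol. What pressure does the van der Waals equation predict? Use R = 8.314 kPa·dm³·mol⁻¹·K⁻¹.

P = RT/(V_m − b) − a/V_m²
RT/(V_m − b) = (8.314)(342)/(0.945 − 0.0262) = 2843.4/0.91880 = 3094.7 kPa
a/V_m² = 24.5/(0.945)² = 27.435 kPa
P = 3094.7 − 27.435 = 3067 kPa

P ≈ 3067 kPa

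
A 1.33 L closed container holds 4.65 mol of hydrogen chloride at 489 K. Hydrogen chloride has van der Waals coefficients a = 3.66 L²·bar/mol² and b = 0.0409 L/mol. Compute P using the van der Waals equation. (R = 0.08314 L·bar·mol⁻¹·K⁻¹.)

P = nRT/(V − nb) − a n²/V²
nRT/(V − nb) = (4.65)(0.08314)(489)/(1.33 − 4.65×0.0409) = 189.05/1.1398 = 165.86 bar
a n²/V² = (3.66)(4.65)²/(1.33)² = 44.739 bar
P = 165.86 − 44.739 = 121.1 bar

P ≈ 121.1 bar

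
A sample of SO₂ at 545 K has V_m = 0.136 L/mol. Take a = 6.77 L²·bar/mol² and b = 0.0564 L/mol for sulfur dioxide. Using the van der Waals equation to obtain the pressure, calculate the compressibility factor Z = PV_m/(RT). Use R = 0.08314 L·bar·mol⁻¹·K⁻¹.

Z ≈ 0.6099

P = RT/(V_m − b) − a/V_m² = (0.08314)(545)/(0.136 − 0.0564) − 6.77/(0.136)²
  = 45.311/0.079600 − 366.03 = 569.23 − 366.03 = 203.20 bar
Z = PV_m/(RT) = (203.20)(0.136)/((0.08314)(545)) = 27.635/45.311 = 0.6099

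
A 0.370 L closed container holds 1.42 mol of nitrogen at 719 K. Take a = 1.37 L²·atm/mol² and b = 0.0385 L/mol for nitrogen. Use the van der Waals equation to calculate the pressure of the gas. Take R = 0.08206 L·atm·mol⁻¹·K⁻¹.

P = nRT/(V − nb) − a n²/V²
nRT/(V − nb) = (1.42)(0.08206)(719)/(0.370 − 1.42×0.0385) = 83.782/0.31533 = 265.70 atm
a n²/V² = (1.37)(1.42)²/(0.370)² = 20.179 atm
P = 265.70 − 20.179 = 245.5 atm

P ≈ 245.5 atm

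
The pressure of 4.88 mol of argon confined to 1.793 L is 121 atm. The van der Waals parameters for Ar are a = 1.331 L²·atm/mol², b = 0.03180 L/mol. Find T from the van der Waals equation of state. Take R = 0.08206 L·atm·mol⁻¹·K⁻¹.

T = (P + a n²/V²)(V − nb)/(nR)
P + a n²/V² = 121 + (1.331)(4.88)²/(1.793)² = 130.86 atm
V − nb = 1.793 − (4.88)(0.03180) = 1.6378 L
T = (130.86)(1.6378)/((4.88)(0.08206)) = 535.2 K

T ≈ 535.2 K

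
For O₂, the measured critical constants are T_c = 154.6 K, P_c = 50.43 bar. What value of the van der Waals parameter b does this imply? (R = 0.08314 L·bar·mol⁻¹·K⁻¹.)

From T_c = 8a/(27Rb) and P_c = a/(27b²): b = R T_c/(8 P_c).
b = (0.08314)(154.6)/(8×50.43) = 12.853/403.44 = 0.03186 L/mol

b ≈ 0.03186 L/mol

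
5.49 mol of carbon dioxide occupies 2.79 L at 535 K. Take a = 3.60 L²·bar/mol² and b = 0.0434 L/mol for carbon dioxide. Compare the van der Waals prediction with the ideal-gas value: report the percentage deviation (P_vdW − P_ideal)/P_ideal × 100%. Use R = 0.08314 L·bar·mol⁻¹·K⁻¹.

Ideal: P_ideal = nRT/V = (5.49)(0.08314)(535)/2.79 = 87.5250 bar
vdW: P = nRT/(V − nb) − a n²/V² = 244.195/2.55173 − 108.504/7.78410 = 95.6978 − 13.9392 = 81.7586 bar
% deviation = (81.7586 − 87.5250)/87.5250 × 100% = -6.59%

-6.59 %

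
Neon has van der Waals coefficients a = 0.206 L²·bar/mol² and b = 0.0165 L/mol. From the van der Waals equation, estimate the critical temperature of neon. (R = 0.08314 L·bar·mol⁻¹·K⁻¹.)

T_c ≈ 44.49 K

For a van der Waals gas, T_c = 8a/(27Rb).
T_c = 8×0.206/(27×0.08314×0.0165) = 1.6480/0.037039 = 44.49 K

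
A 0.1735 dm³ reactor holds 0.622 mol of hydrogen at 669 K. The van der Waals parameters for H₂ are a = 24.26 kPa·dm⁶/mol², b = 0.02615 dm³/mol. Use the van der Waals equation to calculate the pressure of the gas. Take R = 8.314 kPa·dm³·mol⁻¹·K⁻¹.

P = nRT/(V − nb) − a n²/V²
nRT/(V − nb) = (0.622)(8.314)(669)/(0.1735 − 0.622×0.02615) = 3459.6/0.15723 = 22003 kPa
a n²/V² = (24.26)(0.622)²/(0.1735)² = 311.80 kPa
P = 22003 − 311.80 = 21691 kPa

P ≈ 21691 kPa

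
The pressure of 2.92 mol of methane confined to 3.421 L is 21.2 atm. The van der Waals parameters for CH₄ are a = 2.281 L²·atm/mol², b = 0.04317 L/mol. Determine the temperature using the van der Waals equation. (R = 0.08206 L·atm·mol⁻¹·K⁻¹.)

T ≈ 314.4 K

T = (P + a n²/V²)(V − nb)/(nR)
P + a n²/V² = 21.2 + (2.281)(2.92)²/(3.421)² = 22.862 atm
V − nb = 3.421 − (2.92)(0.04317) = 3.2949 L
T = (22.862)(3.2949)/((2.92)(0.08206)) = 314.4 K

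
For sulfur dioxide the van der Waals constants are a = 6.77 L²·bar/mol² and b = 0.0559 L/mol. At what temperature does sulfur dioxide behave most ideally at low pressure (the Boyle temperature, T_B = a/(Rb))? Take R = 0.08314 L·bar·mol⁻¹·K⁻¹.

For a van der Waals gas the second virial coefficient B₂ = b − a/(RT) vanishes at T_B = a/(Rb).
T_B = 6.77/(0.08314×0.0559) = 6.77/0.0046475 = 1457 K

T_B ≈ 1457 K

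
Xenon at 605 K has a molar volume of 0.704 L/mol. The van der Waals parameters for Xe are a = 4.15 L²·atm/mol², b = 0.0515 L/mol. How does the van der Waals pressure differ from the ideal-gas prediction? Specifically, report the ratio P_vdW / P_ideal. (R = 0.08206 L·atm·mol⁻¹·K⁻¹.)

Ideal: P_ideal = RT/V_m = (0.08206)(605)/0.704 = 70.5203 atm
vdW: P = RT/(V_m − b) − a/V_m² = 49.6463/0.652500 − 4.15/0.495616 = 76.0863 − 8.37342 = 67.7129 atm
Ratio = 67.7129/70.5203 = 0.9602

P_vdW / P_ideal ≈ 0.9602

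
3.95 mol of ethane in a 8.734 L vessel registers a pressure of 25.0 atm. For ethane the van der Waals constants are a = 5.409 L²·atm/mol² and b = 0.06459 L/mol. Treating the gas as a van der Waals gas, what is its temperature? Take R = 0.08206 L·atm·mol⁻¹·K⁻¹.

T = (P + a n²/V²)(V − nb)/(nR)
P + a n²/V² = 25.0 + (5.409)(3.95)²/(8.734)² = 26.106 atm
V − nb = 8.734 − (3.95)(0.06459) = 8.4789 L
T = (26.106)(8.4789)/((3.95)(0.08206)) = 682.9 K

T ≈ 682.9 K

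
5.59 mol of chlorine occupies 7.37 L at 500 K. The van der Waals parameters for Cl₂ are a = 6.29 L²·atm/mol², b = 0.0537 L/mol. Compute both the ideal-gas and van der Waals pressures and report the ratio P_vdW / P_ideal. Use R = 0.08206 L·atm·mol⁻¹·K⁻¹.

Ideal: P_ideal = nRT/V = (5.59)(0.08206)(500)/7.37 = 31.1204 atm
vdW: P = nRT/(V − nb) − a n²/V² = 229.358/7.06982 − 196.551/54.3169 = 32.4418 − 3.61860 = 28.8232 atm
Ratio = 28.8232/31.1204 = 0.9262

P_vdW / P_ideal ≈ 0.9262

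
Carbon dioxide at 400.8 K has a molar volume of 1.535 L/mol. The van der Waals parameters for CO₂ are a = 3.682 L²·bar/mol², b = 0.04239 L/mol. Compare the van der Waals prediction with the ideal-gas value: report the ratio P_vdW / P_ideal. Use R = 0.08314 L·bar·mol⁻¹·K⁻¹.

P_vdW / P_ideal ≈ 0.9564

Ideal: P_ideal = RT/V_m = (0.08314)(400.8)/1.535 = 21.7085 bar
vdW: P = RT/(V_m − b) − a/V_m² = 33.3225/1.49261 − 3.682/2.35623 = 22.3250 − 1.56267 = 20.7623 bar
Ratio = 20.7623/21.7085 = 0.9564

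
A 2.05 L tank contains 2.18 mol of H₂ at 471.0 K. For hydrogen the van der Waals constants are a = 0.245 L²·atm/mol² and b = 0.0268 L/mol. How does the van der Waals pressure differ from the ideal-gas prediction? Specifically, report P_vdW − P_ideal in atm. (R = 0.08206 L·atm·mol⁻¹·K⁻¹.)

ΔP ≈ 0.929 atm

Ideal: P_ideal = nRT/V = (2.18)(0.08206)(471.0)/2.05 = 41.1013 atm
vdW: P = nRT/(V − nb) − a n²/V² = 84.2576/1.99158 − 1.16434/4.20250 = 42.3069 − 0.277059 = 42.0298 atm
ΔP = 42.0298 − 41.1013 = 0.929 atm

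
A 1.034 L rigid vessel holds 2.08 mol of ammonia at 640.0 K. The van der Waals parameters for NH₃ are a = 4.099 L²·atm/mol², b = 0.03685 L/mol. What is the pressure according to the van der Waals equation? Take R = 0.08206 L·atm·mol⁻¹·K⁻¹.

P ≈ 97.52 atm

P = nRT/(V − nb) − a n²/V²
nRT/(V − nb) = (2.08)(0.08206)(640.0)/(1.034 − 2.08×0.03685) = 109.24/0.95735 = 114.11 atm
a n²/V² = (4.099)(2.08)²/(1.034)² = 16.587 atm
P = 114.11 − 16.587 = 97.52 atm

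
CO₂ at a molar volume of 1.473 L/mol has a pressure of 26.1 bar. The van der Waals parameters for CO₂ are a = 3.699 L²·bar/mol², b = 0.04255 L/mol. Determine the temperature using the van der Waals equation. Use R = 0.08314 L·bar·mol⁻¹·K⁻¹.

T = (P + a/V_m²)(V_m − b)/R
P + a/V_m² = 26.1 + 3.699/(1.473)² = 27.805 bar
V_m − b = 1.473 − 0.04255 = 1.4305 L/mol
T = (27.805)(1.4305)/0.08314 = 478.4 K

T ≈ 478.4 K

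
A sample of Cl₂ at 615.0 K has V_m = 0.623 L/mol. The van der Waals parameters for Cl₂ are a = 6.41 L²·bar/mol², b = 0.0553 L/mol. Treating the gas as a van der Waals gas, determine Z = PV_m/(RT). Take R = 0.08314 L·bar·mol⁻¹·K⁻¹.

Z ≈ 0.8962

P = RT/(V_m − b) − a/V_m² = (0.08314)(615.0)/(0.623 − 0.0553) − 6.41/(0.623)²
  = 51.131/0.56770 − 16.515 = 90.067 − 16.515 = 73.552 bar
Z = PV_m/(RT) = (73.552)(0.623)/((0.08314)(615.0)) = 45.823/51.131 = 0.8962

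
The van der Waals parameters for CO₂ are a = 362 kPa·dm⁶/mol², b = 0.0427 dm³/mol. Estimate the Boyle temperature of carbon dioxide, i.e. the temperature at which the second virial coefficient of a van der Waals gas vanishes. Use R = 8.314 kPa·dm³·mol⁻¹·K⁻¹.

T_B ≈ 1020 K

For a van der Waals gas the second virial coefficient B₂ = b − a/(RT) vanishes at T_B = a/(Rb).
T_B = 362/(8.314×0.0427) = 362/0.35501 = 1020 K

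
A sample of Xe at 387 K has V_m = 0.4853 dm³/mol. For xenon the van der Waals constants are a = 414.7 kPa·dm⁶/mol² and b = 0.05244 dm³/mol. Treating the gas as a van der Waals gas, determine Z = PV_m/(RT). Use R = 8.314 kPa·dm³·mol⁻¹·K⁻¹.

Z ≈ 0.8556

P = RT/(V_m − b) − a/V_m² = (8.314)(387)/(0.4853 − 0.05244) − 414.7/(0.4853)²
  = 3217.5/0.43286 − 1760.8 = 7433.1 − 1760.8 = 5672.3 kPa
Z = PV_m/(RT) = (5672.3)(0.4853)/((8.314)(387)) = 2752.8/3217.5 = 0.8556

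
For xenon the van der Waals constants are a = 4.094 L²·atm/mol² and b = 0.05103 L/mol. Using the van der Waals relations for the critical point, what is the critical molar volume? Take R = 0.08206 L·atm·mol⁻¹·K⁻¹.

For a van der Waals gas, V_m,c = 3b.
V_m,c = 3×0.05103 = 0.1531 L/mol

V_m,c ≈ 0.1531 L/mol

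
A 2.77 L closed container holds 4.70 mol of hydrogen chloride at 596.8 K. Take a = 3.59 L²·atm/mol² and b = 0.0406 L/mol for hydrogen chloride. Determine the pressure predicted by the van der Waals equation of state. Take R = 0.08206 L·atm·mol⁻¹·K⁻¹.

P ≈ 78.91 atm

P = nRT/(V − nb) − a n²/V²
nRT/(V − nb) = (4.70)(0.08206)(596.8)/(2.77 − 4.70×0.0406) = 230.18/2.5792 = 89.245 atm
a n²/V² = (3.59)(4.70)²/(2.77)² = 10.335 atm
P = 89.245 − 10.335 = 78.91 atm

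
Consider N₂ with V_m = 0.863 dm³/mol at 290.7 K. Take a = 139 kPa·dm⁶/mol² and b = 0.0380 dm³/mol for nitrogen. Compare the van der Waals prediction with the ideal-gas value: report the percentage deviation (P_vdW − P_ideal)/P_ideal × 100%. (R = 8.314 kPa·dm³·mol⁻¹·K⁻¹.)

-2.06 %

Ideal: P_ideal = RT/V_m = (8.314)(290.7)/0.863 = 2800.56 kPa
vdW: P = RT/(V_m − b) − a/V_m² = 2416.88/0.825000 − 139/0.744769 = 2929.55 − 186.635 = 2742.92 kPa
% deviation = (2742.92 − 2800.56)/2800.56 × 100% = -2.06%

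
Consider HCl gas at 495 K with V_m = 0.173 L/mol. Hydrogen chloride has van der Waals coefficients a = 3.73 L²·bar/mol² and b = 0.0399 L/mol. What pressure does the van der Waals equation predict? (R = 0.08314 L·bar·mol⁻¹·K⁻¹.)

P = RT/(V_m − b) − a/V_m²
RT/(V_m − b) = (0.08314)(495)/(0.173 − 0.0399) = 41.154/0.13310 = 309.20 bar
a/V_m² = 3.73/(0.173)² = 124.63 bar
P = 309.20 − 124.63 = 184.6 bar

P ≈ 184.6 bar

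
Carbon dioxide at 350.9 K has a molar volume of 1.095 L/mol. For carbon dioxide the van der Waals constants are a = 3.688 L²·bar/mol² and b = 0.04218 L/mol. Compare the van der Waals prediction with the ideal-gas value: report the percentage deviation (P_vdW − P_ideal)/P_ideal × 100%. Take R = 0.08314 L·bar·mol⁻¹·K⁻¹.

Ideal: P_ideal = RT/V_m = (0.08314)(350.9)/1.095 = 26.6428 bar
vdW: P = RT/(V_m − b) − a/V_m² = 29.1738/1.05282 − 3.688/1.19903 = 27.7101 − 3.07582 = 24.6343 bar
% deviation = (24.6343 − 26.6428)/26.6428 × 100% = -7.54%

-7.54 %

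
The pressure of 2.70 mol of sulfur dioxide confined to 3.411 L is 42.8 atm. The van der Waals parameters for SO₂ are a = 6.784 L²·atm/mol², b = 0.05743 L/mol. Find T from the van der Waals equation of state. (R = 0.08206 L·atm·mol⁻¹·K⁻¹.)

T = (P + a n²/V²)(V − nb)/(nR)
P + a n²/V² = 42.8 + (6.784)(2.70)²/(3.411)² = 47.051 atm
V − nb = 3.411 − (2.70)(0.05743) = 3.2559 L
T = (47.051)(3.2559)/((2.70)(0.08206)) = 691.4 K

T ≈ 691.4 K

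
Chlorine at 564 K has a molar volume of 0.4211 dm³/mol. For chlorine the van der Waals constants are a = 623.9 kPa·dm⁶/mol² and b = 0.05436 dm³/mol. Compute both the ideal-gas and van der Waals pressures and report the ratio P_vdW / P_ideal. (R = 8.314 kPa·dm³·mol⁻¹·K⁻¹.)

Ideal: P_ideal = RT/V_m = (8.314)(564)/0.4211 = 11135.4 kPa
vdW: P = RT/(V_m − b) − a/V_m² = 4689.10/0.366740 − 623.9/0.177325 = 12785.9 − 3518.40 = 9267.5 kPa
Ratio = 9267.5/11135.4 = 0.8323

P_vdW / P_ideal ≈ 0.8323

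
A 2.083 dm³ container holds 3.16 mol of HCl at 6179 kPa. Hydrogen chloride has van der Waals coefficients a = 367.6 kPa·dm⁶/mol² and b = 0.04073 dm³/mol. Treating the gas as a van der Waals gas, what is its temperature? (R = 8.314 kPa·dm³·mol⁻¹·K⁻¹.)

T = (P + a n²/V²)(V − nb)/(nR)
P + a n²/V² = 6179 + (367.6)(3.16)²/(2.083)² = 7025.0 kPa
V − nb = 2.083 − (3.16)(0.04073) = 1.9543 dm³
T = (7025.0)(1.9543)/((3.16)(8.314)) = 522.6 K

T ≈ 522.6 K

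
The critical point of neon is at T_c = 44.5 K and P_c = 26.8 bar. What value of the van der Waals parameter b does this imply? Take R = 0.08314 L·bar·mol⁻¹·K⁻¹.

b ≈ 0.01726 L/mol

From T_c = 8a/(27Rb) and P_c = a/(27b²): b = R T_c/(8 P_c).
b = (0.08314)(44.5)/(8×26.8) = 3.6997/214.40 = 0.01726 L/mol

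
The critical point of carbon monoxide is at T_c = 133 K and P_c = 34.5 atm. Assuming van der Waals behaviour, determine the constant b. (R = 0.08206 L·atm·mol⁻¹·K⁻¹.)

From T_c = 8a/(27Rb) and P_c = a/(27b²): b = R T_c/(8 P_c).
b = (0.08206)(133)/(8×34.5) = 10.914/276.00 = 0.03954 L/mol

b ≈ 0.03954 L/mol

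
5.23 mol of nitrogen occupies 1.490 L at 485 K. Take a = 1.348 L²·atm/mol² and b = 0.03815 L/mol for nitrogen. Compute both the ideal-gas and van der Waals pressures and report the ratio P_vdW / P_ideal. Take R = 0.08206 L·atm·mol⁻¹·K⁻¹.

P_vdW / P_ideal ≈ 1.036

Ideal: P_ideal = nRT/V = (5.23)(0.08206)(485)/1.490 = 139.698 atm
vdW: P = nRT/(V − nb) − a n²/V² = 208.149/1.29048 − 36.8717/2.22010 = 161.296 − 16.6081 = 144.688 atm
Ratio = 144.688/139.698 = 1.036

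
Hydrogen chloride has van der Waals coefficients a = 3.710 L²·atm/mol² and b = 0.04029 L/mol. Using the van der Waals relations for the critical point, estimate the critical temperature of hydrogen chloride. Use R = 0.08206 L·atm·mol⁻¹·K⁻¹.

For a van der Waals gas, T_c = 8a/(27Rb).
T_c = 8×3.710/(27×0.08206×0.04029) = 29.680/0.089267 = 332.5 K

T_c ≈ 332.5 K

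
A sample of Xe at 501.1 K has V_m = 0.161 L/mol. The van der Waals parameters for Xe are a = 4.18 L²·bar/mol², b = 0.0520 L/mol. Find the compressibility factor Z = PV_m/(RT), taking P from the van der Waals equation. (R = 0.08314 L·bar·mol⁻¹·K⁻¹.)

Z ≈ 0.8539

P = RT/(V_m − b) − a/V_m² = (0.08314)(501.1)/(0.161 − 0.0520) − 4.18/(0.161)²
  = 41.661/0.10900 − 161.26 = 382.21 − 161.26 = 220.95 bar
Z = PV_m/(RT) = (220.95)(0.161)/((0.08314)(501.1)) = 35.573/41.661 = 0.8539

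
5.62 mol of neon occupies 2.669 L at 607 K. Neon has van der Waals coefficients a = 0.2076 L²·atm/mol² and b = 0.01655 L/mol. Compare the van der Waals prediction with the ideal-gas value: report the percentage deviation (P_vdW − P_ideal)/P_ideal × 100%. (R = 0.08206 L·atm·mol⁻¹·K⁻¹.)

2.73 %

Ideal: P_ideal = nRT/V = (5.62)(0.08206)(607)/2.669 = 104.884 atm
vdW: P = nRT/(V − nb) − a n²/V² = 279.935/2.57599 − 6.55692/7.12356 = 108.671 − 0.920456 = 107.751 atm
% deviation = (107.751 − 104.884)/104.884 × 100% = 2.73%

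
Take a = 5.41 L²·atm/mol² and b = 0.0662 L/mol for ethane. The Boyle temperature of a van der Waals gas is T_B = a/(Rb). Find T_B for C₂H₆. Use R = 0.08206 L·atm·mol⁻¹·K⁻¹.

T_B ≈ 995.9 K

For a van der Waals gas the second virial coefficient B₂ = b − a/(RT) vanishes at T_B = a/(Rb).
T_B = 5.41/(0.08206×0.0662) = 5.41/0.0054324 = 995.9 K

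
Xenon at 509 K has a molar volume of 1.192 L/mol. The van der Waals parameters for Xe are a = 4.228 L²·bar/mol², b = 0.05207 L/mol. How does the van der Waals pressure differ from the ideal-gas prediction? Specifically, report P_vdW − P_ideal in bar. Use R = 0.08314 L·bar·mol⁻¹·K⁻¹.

Ideal: P_ideal = RT/V_m = (0.08314)(509)/1.192 = 35.5019 bar
vdW: P = RT/(V_m − b) − a/V_m² = 42.3183/1.13993 − 4.228/1.42086 = 37.1236 − 2.97566 = 34.1479 bar
ΔP = 34.1479 − 35.5019 = -1.354 bar

ΔP ≈ -1.354 bar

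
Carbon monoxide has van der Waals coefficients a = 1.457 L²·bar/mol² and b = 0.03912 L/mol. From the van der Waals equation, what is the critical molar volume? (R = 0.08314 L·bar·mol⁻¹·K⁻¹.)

For a van der Waals gas, V_m,c = 3b.
V_m,c = 3×0.03912 = 0.1174 L/mol

V_m,c ≈ 0.1174 L/mol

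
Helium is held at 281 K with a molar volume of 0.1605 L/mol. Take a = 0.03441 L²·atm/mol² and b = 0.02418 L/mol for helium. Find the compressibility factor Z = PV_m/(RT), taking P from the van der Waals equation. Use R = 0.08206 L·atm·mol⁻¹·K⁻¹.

P = RT/(V_m − b) − a/V_m² = (0.08206)(281)/(0.1605 − 0.02418) − 0.03441/(0.1605)²
  = 23.059/0.13632 − 1.3358 = 169.15 − 1.3358 = 167.81 atm
Z = PV_m/(RT) = (167.81)(0.1605)/((0.08206)(281)) = 26.934/23.059 = 1.168

Z ≈ 1.168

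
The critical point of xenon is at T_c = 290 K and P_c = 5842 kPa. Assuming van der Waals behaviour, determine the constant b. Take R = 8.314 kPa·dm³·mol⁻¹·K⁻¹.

b ≈ 0.05159 dm³/mol

From T_c = 8a/(27Rb) and P_c = a/(27b²): b = R T_c/(8 P_c).
b = (8.314)(290)/(8×5842) = 2411.1/46736 = 0.05159 dm³/mol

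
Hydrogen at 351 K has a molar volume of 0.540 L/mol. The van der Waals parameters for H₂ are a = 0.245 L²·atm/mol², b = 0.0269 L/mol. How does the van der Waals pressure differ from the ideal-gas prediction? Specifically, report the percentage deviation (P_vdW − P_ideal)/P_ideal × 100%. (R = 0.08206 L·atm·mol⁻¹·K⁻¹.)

3.67 %

Ideal: P_ideal = RT/V_m = (0.08206)(351)/0.540 = 53.3390 atm
vdW: P = RT/(V_m − b) − a/V_m² = 28.8031/0.513100 − 0.245/0.291600 = 56.1355 − 0.840192 = 55.2953 atm
% deviation = (55.2953 − 53.3390)/53.3390 × 100% = 3.67%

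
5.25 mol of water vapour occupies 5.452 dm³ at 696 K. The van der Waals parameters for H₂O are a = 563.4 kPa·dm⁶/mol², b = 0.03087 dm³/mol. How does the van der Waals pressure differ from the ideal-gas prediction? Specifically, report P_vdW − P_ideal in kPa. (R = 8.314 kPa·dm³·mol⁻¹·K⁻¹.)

Ideal: P_ideal = nRT/V = (5.25)(8.314)(696)/5.452 = 5572.15 kPa
vdW: P = nRT/(V − nb) − a n²/V² = 30379.4/5.28993 − 15528.7/29.7243 = 5742.87 − 522.424 = 5220.45 kPa
ΔP = 5220.45 − 5572.15 = -351.7 kPa

ΔP ≈ -351.7 kPa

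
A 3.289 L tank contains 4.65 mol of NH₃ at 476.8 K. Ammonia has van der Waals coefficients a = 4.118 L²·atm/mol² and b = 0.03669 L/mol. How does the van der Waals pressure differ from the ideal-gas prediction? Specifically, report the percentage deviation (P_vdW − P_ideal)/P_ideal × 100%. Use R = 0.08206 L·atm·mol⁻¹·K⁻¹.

Ideal: P_ideal = nRT/V = (4.65)(0.08206)(476.8)/3.289 = 55.3168 atm
vdW: P = nRT/(V − nb) − a n²/V² = 181.937/3.11839 − 89.0415/10.8175 = 58.3432 − 8.23125 = 50.1120 atm
% deviation = (50.1120 − 55.3168)/55.3168 × 100% = -9.41%

-9.41 %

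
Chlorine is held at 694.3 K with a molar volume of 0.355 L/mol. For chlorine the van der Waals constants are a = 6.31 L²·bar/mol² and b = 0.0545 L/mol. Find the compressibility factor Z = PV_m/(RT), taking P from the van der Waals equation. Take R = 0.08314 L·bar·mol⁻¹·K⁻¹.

P = RT/(V_m − b) − a/V_m² = (0.08314)(694.3)/(0.355 − 0.0545) − 6.31/(0.355)²
  = 57.724/0.30050 − 50.069 = 192.09 − 50.069 = 142.02 bar
Z = PV_m/(RT) = (142.02)(0.355)/((0.08314)(694.3)) = 50.417/57.724 = 0.8734

Z ≈ 0.8734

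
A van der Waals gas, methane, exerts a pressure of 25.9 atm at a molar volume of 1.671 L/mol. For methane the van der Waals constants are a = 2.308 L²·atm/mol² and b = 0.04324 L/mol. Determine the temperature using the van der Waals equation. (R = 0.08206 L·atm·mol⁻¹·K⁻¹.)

T ≈ 530.2 K

T = (P + a/V_m²)(V_m − b)/R
P + a/V_m² = 25.9 + 2.308/(1.671)² = 26.727 atm
V_m − b = 1.671 − 0.04324 = 1.6278 L/mol
T = (26.727)(1.6278)/0.08206 = 530.2 K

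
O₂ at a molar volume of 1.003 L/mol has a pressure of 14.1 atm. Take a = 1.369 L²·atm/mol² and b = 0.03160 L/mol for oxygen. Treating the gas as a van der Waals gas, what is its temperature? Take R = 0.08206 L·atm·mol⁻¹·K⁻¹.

T ≈ 183.0 K

T = (P + a/V_m²)(V_m − b)/R
P + a/V_m² = 14.1 + 1.369/(1.003)² = 15.461 atm
V_m − b = 1.003 − 0.03160 = 0.97140 L/mol
T = (15.461)(0.97140)/0.08206 = 183.0 K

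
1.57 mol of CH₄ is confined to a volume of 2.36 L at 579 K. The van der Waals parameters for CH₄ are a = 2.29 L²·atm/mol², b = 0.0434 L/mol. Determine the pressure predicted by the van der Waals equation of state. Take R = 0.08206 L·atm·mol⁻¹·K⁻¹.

P = nRT/(V − nb) − a n²/V²
nRT/(V − nb) = (1.57)(0.08206)(579)/(2.36 − 1.57×0.0434) = 74.595/2.2919 = 32.547 atm
a n²/V² = (2.29)(1.57)²/(2.36)² = 1.0135 atm
P = 32.547 − 1.0135 = 31.53 atm

P ≈ 31.53 atm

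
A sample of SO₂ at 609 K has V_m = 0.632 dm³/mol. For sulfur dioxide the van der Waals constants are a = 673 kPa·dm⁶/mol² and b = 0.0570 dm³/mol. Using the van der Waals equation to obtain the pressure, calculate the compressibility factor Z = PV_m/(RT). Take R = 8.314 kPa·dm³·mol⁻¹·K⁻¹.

P = RT/(V_m − b) − a/V_m² = (8.314)(609)/(0.632 − 0.0570) − 673/(0.632)²
  = 5063.2/0.57500 − 1684.9 = 8805.6 − 1684.9 = 7120.7 kPa
Z = PV_m/(RT) = (7120.7)(0.632)/((8.314)(609)) = 4500.3/5063.2 = 0.8888

Z ≈ 0.8888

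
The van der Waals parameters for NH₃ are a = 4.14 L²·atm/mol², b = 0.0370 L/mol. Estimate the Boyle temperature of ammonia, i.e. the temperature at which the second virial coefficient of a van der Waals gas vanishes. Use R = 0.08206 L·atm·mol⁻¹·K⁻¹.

For a van der Waals gas the second virial coefficient B₂ = b − a/(RT) vanishes at T_B = a/(Rb).
T_B = 4.14/(0.08206×0.0370) = 4.14/0.0030362 = 1364 K

T_B ≈ 1364 K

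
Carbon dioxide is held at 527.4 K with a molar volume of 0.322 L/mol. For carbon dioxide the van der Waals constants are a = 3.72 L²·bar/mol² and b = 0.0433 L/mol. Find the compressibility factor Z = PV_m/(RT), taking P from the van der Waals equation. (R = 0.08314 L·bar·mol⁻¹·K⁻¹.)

P = RT/(V_m − b) − a/V_m² = (0.08314)(527.4)/(0.322 − 0.0433) − 3.72/(0.322)²
  = 43.848/0.27870 − 35.878 = 157.33 − 35.878 = 121.45 bar
Z = PV_m/(RT) = (121.45)(0.322)/((0.08314)(527.4)) = 39.107/43.848 = 0.8919

Z ≈ 0.8919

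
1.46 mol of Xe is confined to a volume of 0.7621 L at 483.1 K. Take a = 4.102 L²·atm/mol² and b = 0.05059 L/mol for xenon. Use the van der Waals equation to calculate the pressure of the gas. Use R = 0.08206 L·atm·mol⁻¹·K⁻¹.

P ≈ 69.04 atm

P = nRT/(V − nb) − a n²/V²
nRT/(V − nb) = (1.46)(0.08206)(483.1)/(0.7621 − 1.46×0.05059) = 57.879/0.68824 = 84.097 atm
a n²/V² = (4.102)(1.46)²/(0.7621)² = 15.055 atm
P = 84.097 − 15.055 = 69.04 atm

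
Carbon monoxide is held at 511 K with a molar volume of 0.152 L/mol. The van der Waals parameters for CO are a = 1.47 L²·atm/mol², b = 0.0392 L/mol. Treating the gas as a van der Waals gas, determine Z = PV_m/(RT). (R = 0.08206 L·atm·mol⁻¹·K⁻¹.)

Z ≈ 1.117

P = RT/(V_m − b) − a/V_m² = (0.08206)(511)/(0.152 − 0.0392) − 1.47/(0.152)²
  = 41.933/0.11280 − 63.625 = 371.75 − 63.625 = 308.13 atm
Z = PV_m/(RT) = (308.13)(0.152)/((0.08206)(511)) = 46.836/41.933 = 1.117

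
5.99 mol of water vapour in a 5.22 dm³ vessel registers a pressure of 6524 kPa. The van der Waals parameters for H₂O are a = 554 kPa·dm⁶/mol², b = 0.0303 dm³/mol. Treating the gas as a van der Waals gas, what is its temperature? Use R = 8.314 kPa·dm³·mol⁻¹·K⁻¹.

T = (P + a n²/V²)(V − nb)/(nR)
P + a n²/V² = 6524 + (554)(5.99)²/(5.22)² = 7253.5 kPa
V − nb = 5.22 − (5.99)(0.0303) = 5.0385 dm³
T = (7253.5)(5.0385)/((5.99)(8.314)) = 733.9 K

T ≈ 733.9 K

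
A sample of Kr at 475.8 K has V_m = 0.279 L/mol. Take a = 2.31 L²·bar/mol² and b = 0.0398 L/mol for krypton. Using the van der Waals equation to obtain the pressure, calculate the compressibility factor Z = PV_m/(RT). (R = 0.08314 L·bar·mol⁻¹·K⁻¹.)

P = RT/(V_m − b) − a/V_m² = (0.08314)(475.8)/(0.279 − 0.0398) − 2.31/(0.279)²
  = 39.558/0.23920 − 29.676 = 165.38 − 29.676 = 135.70 bar
Z = PV_m/(RT) = (135.70)(0.279)/((0.08314)(475.8)) = 37.860/39.558 = 0.9571

Z ≈ 0.9571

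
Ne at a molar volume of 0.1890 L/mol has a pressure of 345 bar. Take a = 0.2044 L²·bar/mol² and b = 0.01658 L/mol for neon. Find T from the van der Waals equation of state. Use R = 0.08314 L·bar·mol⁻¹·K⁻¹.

T = (P + a/V_m²)(V_m − b)/R
P + a/V_m² = 345 + 0.2044/(0.1890)² = 350.72 bar
V_m − b = 0.1890 − 0.01658 = 0.17242 L/mol
T = (350.72)(0.17242)/0.08314 = 727.3 K

T ≈ 727.3 K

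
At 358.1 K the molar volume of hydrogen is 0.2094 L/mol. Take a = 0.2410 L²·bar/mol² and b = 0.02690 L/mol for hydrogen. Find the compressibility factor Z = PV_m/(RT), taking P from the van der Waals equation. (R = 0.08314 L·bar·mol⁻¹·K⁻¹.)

P = RT/(V_m − b) − a/V_m² = (0.08314)(358.1)/(0.2094 − 0.02690) − 0.2410/(0.2094)²
  = 29.772/0.18250 − 5.4962 = 163.13 − 5.4962 = 157.63 bar
Z = PV_m/(RT) = (157.63)(0.2094)/((0.08314)(358.1)) = 33.008/29.772 = 1.109

Z ≈ 1.109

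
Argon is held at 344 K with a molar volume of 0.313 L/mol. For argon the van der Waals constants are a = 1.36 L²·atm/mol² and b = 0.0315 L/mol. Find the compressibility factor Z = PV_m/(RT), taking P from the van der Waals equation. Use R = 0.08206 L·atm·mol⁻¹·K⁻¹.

P = RT/(V_m − b) − a/V_m² = (0.08206)(344)/(0.313 − 0.0315) − 1.36/(0.313)²
  = 28.229/0.28150 − 13.882 = 100.28 − 13.882 = 86.40 atm
Z = PV_m/(RT) = (86.40)(0.313)/((0.08206)(344)) = 27.043/28.229 = 0.9580

Z ≈ 0.9580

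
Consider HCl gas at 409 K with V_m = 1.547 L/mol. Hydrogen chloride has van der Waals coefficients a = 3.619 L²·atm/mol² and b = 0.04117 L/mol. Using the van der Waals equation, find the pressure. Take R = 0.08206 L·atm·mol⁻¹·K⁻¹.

P ≈ 20.78 atm

P = RT/(V_m − b) − a/V_m²
RT/(V_m − b) = (0.08206)(409)/(1.547 − 0.04117) = 33.563/1.5058 = 22.289 atm
a/V_m² = 3.619/(1.547)² = 1.5122 atm
P = 22.289 − 1.5122 = 20.78 atm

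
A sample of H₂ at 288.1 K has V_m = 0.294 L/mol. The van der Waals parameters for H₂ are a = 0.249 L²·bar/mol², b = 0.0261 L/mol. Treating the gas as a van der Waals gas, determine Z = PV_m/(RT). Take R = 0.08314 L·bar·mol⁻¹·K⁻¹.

P = RT/(V_m − b) − a/V_m² = (0.08314)(288.1)/(0.294 − 0.0261) − 0.249/(0.294)²
  = 23.953/0.26790 − 2.8807 = 89.410 − 2.8807 = 86.529 bar
Z = PV_m/(RT) = (86.529)(0.294)/((0.08314)(288.1)) = 25.440/23.953 = 1.062

Z ≈ 1.062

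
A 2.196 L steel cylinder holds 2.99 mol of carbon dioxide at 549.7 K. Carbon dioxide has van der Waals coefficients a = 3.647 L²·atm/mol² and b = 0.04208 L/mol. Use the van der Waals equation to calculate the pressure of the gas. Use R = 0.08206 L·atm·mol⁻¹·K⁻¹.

P ≈ 58.39 atm

P = nRT/(V − nb) − a n²/V²
nRT/(V − nb) = (2.99)(0.08206)(549.7)/(2.196 − 2.99×0.04208) = 134.87/2.0702 = 65.148 atm
a n²/V² = (3.647)(2.99)²/(2.196)² = 6.7610 atm
P = 65.148 − 6.7610 = 58.39 atm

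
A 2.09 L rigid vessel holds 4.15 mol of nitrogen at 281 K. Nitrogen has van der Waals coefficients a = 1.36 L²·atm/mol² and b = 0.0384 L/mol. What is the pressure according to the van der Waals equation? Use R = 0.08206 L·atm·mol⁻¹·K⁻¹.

P ≈ 44.20 atm

P = nRT/(V − nb) − a n²/V²
nRT/(V − nb) = (4.15)(0.08206)(281)/(2.09 − 4.15×0.0384) = 95.694/1.9306 = 49.567 atm
a n²/V² = (1.36)(4.15)²/(2.09)² = 5.3622 atm
P = 49.567 − 5.3622 = 44.20 atm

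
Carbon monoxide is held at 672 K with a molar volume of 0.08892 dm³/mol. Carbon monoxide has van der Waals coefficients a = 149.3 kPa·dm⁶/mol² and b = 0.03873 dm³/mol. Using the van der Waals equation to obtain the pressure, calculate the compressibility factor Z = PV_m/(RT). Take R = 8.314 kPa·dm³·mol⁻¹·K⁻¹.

Z ≈ 1.471

P = RT/(V_m − b) − a/V_m² = (8.314)(672)/(0.08892 − 0.03873) − 149.3/(0.08892)²
  = 5587.0/0.050190 − 18883 = 111317 − 18883 = 92434 kPa
Z = PV_m/(RT) = (92434)(0.08892)/((8.314)(672)) = 8219.2/5587.0 = 1.471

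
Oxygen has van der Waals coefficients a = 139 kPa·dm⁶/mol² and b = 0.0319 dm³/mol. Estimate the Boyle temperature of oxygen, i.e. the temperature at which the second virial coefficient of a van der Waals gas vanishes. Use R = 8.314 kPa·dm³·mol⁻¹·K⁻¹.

T_B ≈ 524.1 K

For a van der Waals gas the second virial coefficient B₂ = b − a/(RT) vanishes at T_B = a/(Rb).
T_B = 139/(8.314×0.0319) = 139/0.26522 = 524.1 K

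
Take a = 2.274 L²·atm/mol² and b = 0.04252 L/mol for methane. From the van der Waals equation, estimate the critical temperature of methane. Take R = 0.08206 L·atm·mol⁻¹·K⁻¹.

For a van der Waals gas, T_c = 8a/(27Rb).
T_c = 8×2.274/(27×0.08206×0.04252) = 18.192/0.094208 = 193.1 K

T_c ≈ 193.1 K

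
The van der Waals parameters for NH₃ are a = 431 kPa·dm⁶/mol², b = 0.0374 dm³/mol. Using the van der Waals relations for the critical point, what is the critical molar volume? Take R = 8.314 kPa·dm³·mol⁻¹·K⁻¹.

V_m,c ≈ 0.1122 dm³/mol

For a van der Waals gas, V_m,c = 3b.
V_m,c = 3×0.0374 = 0.1122 dm³/mol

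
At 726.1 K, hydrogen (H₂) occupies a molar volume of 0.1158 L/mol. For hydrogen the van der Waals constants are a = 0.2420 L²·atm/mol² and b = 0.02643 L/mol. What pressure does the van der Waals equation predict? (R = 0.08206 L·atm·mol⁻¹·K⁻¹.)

P ≈ 648.7 atm

P = RT/(V_m − b) − a/V_m²
RT/(V_m − b) = (0.08206)(726.1)/(0.1158 − 0.02643) = 59.584/0.089370 = 666.71 atm
a/V_m² = 0.2420/(0.1158)² = 18.047 atm
P = 666.71 − 18.047 = 648.7 atm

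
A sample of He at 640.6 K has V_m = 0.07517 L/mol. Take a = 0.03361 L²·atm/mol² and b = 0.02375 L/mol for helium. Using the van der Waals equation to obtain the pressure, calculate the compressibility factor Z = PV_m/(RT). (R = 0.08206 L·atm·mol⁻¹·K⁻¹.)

Z ≈ 1.453

P = RT/(V_m − b) − a/V_m² = (0.08206)(640.6)/(0.07517 − 0.02375) − 0.03361/(0.07517)²
  = 52.568/0.051420 − 5.9481 = 1022.3 − 5.9481 = 1016.4 atm
Z = PV_m/(RT) = (1016.4)(0.07517)/((0.08206)(640.6)) = 76.403/52.568 = 1.453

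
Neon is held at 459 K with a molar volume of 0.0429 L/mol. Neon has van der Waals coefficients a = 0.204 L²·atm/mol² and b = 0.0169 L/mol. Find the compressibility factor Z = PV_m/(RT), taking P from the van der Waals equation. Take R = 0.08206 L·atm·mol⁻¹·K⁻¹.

P = RT/(V_m − b) − a/V_m² = (0.08206)(459)/(0.0429 − 0.0169) − 0.204/(0.0429)²
  = 37.666/0.026000 − 110.84 = 1448.7 − 110.84 = 1337.9 atm
Z = PV_m/(RT) = (1337.9)(0.0429)/((0.08206)(459)) = 57.396/37.666 = 1.524

Z ≈ 1.524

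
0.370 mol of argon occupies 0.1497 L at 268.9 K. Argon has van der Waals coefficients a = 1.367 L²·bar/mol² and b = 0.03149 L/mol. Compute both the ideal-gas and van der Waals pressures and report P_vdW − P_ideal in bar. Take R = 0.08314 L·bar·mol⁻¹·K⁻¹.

Ideal: P_ideal = nRT/V = (0.370)(0.08314)(268.9)/0.1497 = 55.2562 bar
vdW: P = nRT/(V − nb) − a n²/V² = 8.27185/0.138049 − 0.187142/0.0224101 = 59.9197 − 8.35079 = 51.5689 bar
ΔP = 51.5689 − 55.2562 = -3.687 bar

ΔP ≈ -3.687 bar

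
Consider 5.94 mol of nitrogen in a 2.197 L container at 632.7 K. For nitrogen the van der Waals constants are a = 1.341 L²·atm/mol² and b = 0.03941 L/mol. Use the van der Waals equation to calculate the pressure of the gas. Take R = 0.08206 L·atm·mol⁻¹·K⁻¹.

P ≈ 147.3 atm

P = nRT/(V − nb) − a n²/V²
nRT/(V − nb) = (5.94)(0.08206)(632.7)/(2.197 − 5.94×0.03941) = 308.40/1.9629 = 157.11 atm
a n²/V² = (1.341)(5.94)²/(2.197)² = 9.8026 atm
P = 157.11 − 9.8026 = 147.3 atm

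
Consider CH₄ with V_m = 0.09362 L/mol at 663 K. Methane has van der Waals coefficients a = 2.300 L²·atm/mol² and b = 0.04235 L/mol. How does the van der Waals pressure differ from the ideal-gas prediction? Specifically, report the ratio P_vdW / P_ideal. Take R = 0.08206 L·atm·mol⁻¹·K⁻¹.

Ideal: P_ideal = RT/V_m = (0.08206)(663)/0.09362 = 581.134 atm
vdW: P = RT/(V_m − b) − a/V_m² = 54.4058/0.0512700 − 2.300/0.00876470 = 1061.16 − 262.416 = 798.74 atm
Ratio = 798.74/581.134 = 1.374

P_vdW / P_ideal ≈ 1.374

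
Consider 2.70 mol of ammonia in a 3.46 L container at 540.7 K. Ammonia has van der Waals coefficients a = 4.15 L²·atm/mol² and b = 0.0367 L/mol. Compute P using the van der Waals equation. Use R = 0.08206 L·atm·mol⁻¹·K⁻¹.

P = nRT/(V − nb) − a n²/V²
nRT/(V − nb) = (2.70)(0.08206)(540.7)/(3.46 − 2.70×0.0367) = 119.80/3.3609 = 35.645 atm
a n²/V² = (4.15)(2.70)²/(3.46)² = 2.5271 atm
P = 35.645 − 2.5271 = 33.12 atm

P ≈ 33.12 atm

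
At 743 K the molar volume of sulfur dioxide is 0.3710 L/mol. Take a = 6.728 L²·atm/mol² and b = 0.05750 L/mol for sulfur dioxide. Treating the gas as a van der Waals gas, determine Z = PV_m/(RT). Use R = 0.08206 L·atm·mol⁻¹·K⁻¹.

Z ≈ 0.8860

P = RT/(V_m − b) − a/V_m² = (0.08206)(743)/(0.3710 − 0.05750) − 6.728/(0.3710)²
  = 60.971/0.31350 − 48.881 = 194.48 − 48.881 = 145.60 atm
Z = PV_m/(RT) = (145.60)(0.3710)/((0.08206)(743)) = 54.018/60.971 = 0.8860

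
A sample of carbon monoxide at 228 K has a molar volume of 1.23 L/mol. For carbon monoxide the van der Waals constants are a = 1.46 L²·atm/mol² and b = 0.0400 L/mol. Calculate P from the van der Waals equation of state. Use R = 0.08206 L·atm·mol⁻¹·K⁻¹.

P ≈ 14.76 atm

P = RT/(V_m − b) − a/V_m²
RT/(V_m − b) = (0.08206)(228)/(1.23 − 0.0400) = 18.710/1.1900 = 15.723 atm
a/V_m² = 1.46/(1.23)² = 0.96503 atm
P = 15.723 − 0.96503 = 14.76 atm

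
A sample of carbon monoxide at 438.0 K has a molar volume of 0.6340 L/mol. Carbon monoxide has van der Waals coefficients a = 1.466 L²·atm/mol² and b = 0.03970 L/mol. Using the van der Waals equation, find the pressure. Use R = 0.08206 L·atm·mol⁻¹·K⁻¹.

P = RT/(V_m − b) − a/V_m²
RT/(V_m − b) = (0.08206)(438.0)/(0.6340 − 0.03970) = 35.942/0.59430 = 60.478 atm
a/V_m² = 1.466/(0.6340)² = 3.6472 atm
P = 60.478 − 3.6472 = 56.83 atm

P ≈ 56.83 atm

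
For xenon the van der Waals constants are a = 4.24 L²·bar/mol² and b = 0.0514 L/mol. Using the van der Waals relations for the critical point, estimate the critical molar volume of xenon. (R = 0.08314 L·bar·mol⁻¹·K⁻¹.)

V_m,c ≈ 0.1542 L/mol

For a van der Waals gas, V_m,c = 3b.
V_m,c = 3×0.0514 = 0.1542 L/mol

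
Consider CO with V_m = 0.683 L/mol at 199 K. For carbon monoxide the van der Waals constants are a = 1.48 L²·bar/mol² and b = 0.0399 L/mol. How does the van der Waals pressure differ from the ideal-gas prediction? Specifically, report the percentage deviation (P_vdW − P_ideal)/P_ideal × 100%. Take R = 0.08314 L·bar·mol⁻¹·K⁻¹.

-6.89 %

Ideal: P_ideal = RT/V_m = (0.08314)(199)/0.683 = 24.2238 bar
vdW: P = RT/(V_m − b) − a/V_m² = 16.5449/0.643100 − 1.48/0.466489 = 25.7268 − 3.17264 = 22.5542 bar
% deviation = (22.5542 − 24.2238)/24.2238 × 100% = -6.89%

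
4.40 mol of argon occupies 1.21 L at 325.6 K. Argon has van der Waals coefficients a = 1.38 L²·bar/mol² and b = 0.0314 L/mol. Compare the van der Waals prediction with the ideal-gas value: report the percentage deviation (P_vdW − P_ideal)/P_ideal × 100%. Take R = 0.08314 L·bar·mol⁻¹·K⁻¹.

-5.65 %

Ideal: P_ideal = nRT/V = (4.40)(0.08314)(325.6)/1.21 = 98.4378 bar
vdW: P = nRT/(V − nb) − a n²/V² = 119.110/1.07184 − 26.7168/1.46410 = 111.127 − 18.2479 = 92.879 bar
% deviation = (92.879 − 98.4378)/98.4378 × 100% = -5.65%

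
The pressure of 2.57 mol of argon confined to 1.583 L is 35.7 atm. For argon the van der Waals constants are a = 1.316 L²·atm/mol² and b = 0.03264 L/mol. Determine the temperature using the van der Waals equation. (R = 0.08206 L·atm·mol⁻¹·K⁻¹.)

T ≈ 278.4 K

T = (P + a n²/V²)(V − nb)/(nR)
P + a n²/V² = 35.7 + (1.316)(2.57)²/(1.583)² = 39.169 atm
V − nb = 1.583 − (2.57)(0.03264) = 1.4991 L
T = (39.169)(1.4991)/((2.57)(0.08206)) = 278.4 K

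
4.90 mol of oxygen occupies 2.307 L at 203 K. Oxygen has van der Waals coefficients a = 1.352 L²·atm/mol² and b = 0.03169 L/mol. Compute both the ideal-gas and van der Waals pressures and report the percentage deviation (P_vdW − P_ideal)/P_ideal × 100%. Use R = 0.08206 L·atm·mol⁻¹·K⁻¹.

-10.02 %

Ideal: P_ideal = nRT/V = (4.90)(0.08206)(203)/2.307 = 35.3815 atm
vdW: P = nRT/(V − nb) − a n²/V² = 81.6251/2.15172 − 32.4615/5.32225 = 37.9348 − 6.09921 = 31.8356 atm
% deviation = (31.8356 − 35.3815)/35.3815 × 100% = -10.02%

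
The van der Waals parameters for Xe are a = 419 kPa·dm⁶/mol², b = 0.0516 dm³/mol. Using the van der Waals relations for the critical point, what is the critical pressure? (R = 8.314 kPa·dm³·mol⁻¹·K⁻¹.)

P_c ≈ 5828 kPa

For a van der Waals gas, P_c = a/(27b²).
P_c = 419/(27×(0.0516)²) = 419/0.071889 = 5828 kPa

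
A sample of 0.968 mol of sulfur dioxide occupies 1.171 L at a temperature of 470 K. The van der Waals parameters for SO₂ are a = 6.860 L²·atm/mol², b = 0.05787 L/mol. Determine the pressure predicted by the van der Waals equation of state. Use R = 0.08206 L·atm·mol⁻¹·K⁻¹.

P ≈ 28.80 atm

P = nRT/(V − nb) − a n²/V²
nRT/(V − nb) = (0.968)(0.08206)(470)/(1.171 − 0.968×0.05787) = 37.334/1.1150 = 33.483 atm
a n²/V² = (6.860)(0.968)²/(1.171)² = 4.6877 atm
P = 33.483 − 4.6877 = 28.80 atm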